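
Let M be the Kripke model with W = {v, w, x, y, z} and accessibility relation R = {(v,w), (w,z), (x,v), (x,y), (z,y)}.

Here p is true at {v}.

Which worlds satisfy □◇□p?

v: successors {w}; ◇□p there: w:F. ✗
w: successors {z}; ◇□p there: z:T. ✓
x: successors {v, y}; ◇□p there: v:F, y:F. ✗
y: no successors, so □◇□p holds vacuously. ✓
z: successors {y}; ◇□p there: y:F. ✗

{w, y}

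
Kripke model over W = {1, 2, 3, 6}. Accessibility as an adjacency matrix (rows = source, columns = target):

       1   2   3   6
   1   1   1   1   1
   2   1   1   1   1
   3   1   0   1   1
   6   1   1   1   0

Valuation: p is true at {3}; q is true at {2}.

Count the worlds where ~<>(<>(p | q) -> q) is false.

1: <>(<>(p | q) -> q) is T. ✗
2: <>(<>(p | q) -> q) is T. ✗
3: <>(<>(p | q) -> q) is F. ✓
6: <>(<>(p | q) -> q) is T. ✗
Satisfying worlds: {3}.
So ~<>(<>(p | q) -> q) fails at the other 3 worlds.

3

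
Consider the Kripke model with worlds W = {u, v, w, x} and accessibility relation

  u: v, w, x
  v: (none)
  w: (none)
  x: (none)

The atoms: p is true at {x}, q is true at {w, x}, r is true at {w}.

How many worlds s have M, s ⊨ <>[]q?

1

u: successors {v, w, x}; []q there: v:T, w:T, x:T. ✓
v: no successors, so <>[]q fails. ✗
w: no successors, so <>[]q fails. ✗
x: no successors, so <>[]q fails. ✗
Satisfying worlds: {u}.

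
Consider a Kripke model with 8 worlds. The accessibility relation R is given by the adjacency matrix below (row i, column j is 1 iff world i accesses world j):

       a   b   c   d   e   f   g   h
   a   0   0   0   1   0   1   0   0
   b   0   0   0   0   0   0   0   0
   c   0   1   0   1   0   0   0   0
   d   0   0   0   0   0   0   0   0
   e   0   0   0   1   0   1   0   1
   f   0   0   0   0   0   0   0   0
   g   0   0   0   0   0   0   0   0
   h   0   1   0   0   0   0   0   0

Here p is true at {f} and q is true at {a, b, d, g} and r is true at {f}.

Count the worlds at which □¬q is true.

a: successors {d, f}; ¬q there: d:F, f:T. ✗
b: no successors, so □¬q holds vacuously. ✓
c: successors {b, d}; ¬q there: b:F, d:F. ✗
d: no successors, so □¬q holds vacuously. ✓
e: successors {d, f, h}; ¬q there: d:F, f:T, h:T. ✗
f: no successors, so □¬q holds vacuously. ✓
g: no successors, so □¬q holds vacuously. ✓
h: successors {b}; ¬q there: b:F. ✗
Satisfying worlds: {b, d, f, g}.

4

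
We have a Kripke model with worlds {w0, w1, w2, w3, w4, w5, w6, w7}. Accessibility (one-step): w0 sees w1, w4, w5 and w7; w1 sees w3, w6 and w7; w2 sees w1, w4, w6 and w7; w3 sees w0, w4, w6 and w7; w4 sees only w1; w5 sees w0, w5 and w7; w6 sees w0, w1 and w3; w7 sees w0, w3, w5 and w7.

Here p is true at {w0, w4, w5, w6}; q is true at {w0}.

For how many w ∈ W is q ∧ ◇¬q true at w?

w0: q is T, ◇¬q is T. ✓
w1: q is F, ◇¬q is T. ✗
w2: q is F, ◇¬q is T. ✗
w3: q is F, ◇¬q is T. ✗
w4: q is F, ◇¬q is T. ✗
w5: q is F, ◇¬q is T. ✗
w6: q is F, ◇¬q is T. ✗
w7: q is F, ◇¬q is T. ✗
Satisfying worlds: {w0}.

1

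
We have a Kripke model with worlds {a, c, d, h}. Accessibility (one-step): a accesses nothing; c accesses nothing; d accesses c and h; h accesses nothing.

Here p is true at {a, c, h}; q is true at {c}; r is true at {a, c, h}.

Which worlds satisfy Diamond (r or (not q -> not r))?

a: no successors, so Diamond (r or (not q -> not r)) fails. ✗
c: no successors, so Diamond (r or (not q -> not r)) fails. ✗
d: successors {c, h}; r or (not q -> not r) there: c:T, h:T. ✓
h: no successors, so Diamond (r or (not q -> not r)) fails. ✗

{d}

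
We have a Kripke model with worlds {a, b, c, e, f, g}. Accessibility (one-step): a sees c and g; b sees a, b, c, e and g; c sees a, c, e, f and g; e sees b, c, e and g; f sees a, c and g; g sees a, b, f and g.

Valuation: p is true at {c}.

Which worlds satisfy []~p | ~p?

a: []~p is F, ~p is T. ✓
b: []~p is F, ~p is T. ✓
c: []~p is F, ~p is F. ✗
e: []~p is F, ~p is T. ✓
f: []~p is F, ~p is T. ✓
g: []~p is T, ~p is T. ✓

{a, b, e, f, g}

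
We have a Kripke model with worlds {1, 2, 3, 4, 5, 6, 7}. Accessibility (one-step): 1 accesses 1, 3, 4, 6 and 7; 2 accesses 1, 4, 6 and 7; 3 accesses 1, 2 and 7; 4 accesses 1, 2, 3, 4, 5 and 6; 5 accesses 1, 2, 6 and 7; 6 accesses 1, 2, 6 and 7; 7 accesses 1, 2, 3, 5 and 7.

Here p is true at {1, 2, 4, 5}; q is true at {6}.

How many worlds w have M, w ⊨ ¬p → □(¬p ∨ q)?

1: ¬p is F, □(¬p ∨ q) is F. ✓
2: ¬p is F, □(¬p ∨ q) is F. ✓
3: ¬p is T, □(¬p ∨ q) is F. ✗
4: ¬p is F, □(¬p ∨ q) is F. ✓
5: ¬p is F, □(¬p ∨ q) is F. ✓
6: ¬p is T, □(¬p ∨ q) is F. ✗
7: ¬p is T, □(¬p ∨ q) is F. ✗
Satisfying worlds: {1, 2, 4, 5}.

4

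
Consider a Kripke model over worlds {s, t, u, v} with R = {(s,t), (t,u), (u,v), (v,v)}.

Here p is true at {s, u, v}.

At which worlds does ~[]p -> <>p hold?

s: ~[]p is T, <>p is F. ✗
t: ~[]p is F, <>p is T. ✓
u: ~[]p is F, <>p is T. ✓
v: ~[]p is F, <>p is T. ✓

{t, u, v}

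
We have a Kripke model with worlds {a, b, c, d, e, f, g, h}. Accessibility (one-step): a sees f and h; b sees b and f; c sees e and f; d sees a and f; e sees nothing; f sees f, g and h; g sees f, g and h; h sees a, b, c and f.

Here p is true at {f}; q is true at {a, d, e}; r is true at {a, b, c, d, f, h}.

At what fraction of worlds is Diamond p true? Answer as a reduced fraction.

a: successors {f, h}; p there: f:T, h:F. ✓
b: successors {b, f}; p there: b:F, f:T. ✓
c: successors {e, f}; p there: e:F, f:T. ✓
d: successors {a, f}; p there: a:F, f:T. ✓
e: no successors, so Diamond p fails. ✗
f: successors {f, g, h}; p there: f:T, g:F, h:F. ✓
g: successors {f, g, h}; p there: f:T, g:F, h:F. ✓
h: successors {a, b, c, f}; p there: a:F, b:F, c:F, f:T. ✓
That's 7 of 8 worlds, so 7/8.

7/8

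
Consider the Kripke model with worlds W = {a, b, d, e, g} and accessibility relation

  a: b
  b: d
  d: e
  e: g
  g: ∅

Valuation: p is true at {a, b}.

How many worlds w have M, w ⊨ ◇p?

a: successors {b}; p there: b:T. ✓
b: successors {d}; p there: d:F. ✗
d: successors {e}; p there: e:F. ✗
e: successors {g}; p there: g:F. ✗
g: no successors, so ◇p fails. ✗
Satisfying worlds: {a}.

1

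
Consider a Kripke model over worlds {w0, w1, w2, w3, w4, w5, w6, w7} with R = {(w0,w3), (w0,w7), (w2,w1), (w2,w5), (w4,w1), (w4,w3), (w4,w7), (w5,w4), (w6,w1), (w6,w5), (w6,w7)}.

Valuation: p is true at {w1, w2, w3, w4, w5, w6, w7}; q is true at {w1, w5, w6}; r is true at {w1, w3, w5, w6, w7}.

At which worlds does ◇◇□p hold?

{w2, w5, w6}

w0: successors {w3, w7}; ◇□p there: w3:F, w7:F. ✗
w1: no successors, so ◇◇□p fails. ✗
w2: successors {w1, w5}; ◇□p there: w1:F, w5:T. ✓
w3: no successors, so ◇◇□p fails. ✗
w4: successors {w1, w3, w7}; ◇□p there: w1:F, w3:F, w7:F. ✗
w5: successors {w4}; ◇□p there: w4:T. ✓
w6: successors {w1, w5, w7}; ◇□p there: w1:F, w5:T, w7:F. ✓
w7: no successors, so ◇◇□p fails. ✗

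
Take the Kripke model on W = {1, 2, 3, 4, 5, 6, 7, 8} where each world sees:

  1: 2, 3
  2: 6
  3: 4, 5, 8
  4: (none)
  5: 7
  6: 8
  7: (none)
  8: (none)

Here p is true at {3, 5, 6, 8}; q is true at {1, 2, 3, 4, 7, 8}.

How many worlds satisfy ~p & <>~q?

1: ~p is T, <>~q is F. ✗
2: ~p is T, <>~q is T. ✓
3: ~p is F, <>~q is T. ✗
4: ~p is T, <>~q is F. ✗
5: ~p is F, <>~q is F. ✗
6: ~p is F, <>~q is F. ✗
7: ~p is T, <>~q is F. ✗
8: ~p is F, <>~q is F. ✗
Satisfying worlds: {2}.

1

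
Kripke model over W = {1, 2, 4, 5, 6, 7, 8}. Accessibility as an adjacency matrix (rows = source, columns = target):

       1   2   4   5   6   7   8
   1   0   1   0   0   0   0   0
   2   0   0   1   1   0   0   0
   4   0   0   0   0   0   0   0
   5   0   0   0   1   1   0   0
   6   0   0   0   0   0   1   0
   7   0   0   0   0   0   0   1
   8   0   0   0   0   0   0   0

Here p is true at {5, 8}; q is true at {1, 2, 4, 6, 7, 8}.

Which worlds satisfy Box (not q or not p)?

{1, 2, 4, 5, 6, 8}

1: successors {2}; not q or not p there: 2:T. ✓
2: successors {4, 5}; not q or not p there: 4:T, 5:T. ✓
4: no successors, so Box (not q or not p) holds vacuously. ✓
5: successors {5, 6}; not q or not p there: 5:T, 6:T. ✓
6: successors {7}; not q or not p there: 7:T. ✓
7: successors {8}; not q or not p there: 8:F. ✗
8: no successors, so Box (not q or not p) holds vacuously. ✓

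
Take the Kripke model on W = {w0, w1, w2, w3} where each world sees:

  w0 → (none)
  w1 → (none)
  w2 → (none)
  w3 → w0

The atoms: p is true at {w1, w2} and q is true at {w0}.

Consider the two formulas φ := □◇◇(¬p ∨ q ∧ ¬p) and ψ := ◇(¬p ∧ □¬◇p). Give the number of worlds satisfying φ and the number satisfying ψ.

For □◇◇(¬p ∨ q ∧ ¬p):
w0: no successors, so □◇◇(¬p ∨ q ∧ ¬p) holds vacuously. ✓
w1: no successors, so □◇◇(¬p ∨ q ∧ ¬p) holds vacuously. ✓
w2: no successors, so □◇◇(¬p ∨ q ∧ ¬p) holds vacuously. ✓
w3: successors {w0}; ◇◇(¬p ∨ q ∧ ¬p) there: w0:F. ✗
— 3 worlds.
For ◇(¬p ∧ □¬◇p):
w0: no successors, so ◇(¬p ∧ □¬◇p) fails. ✗
w1: no successors, so ◇(¬p ∧ □¬◇p) fails. ✗
w2: no successors, so ◇(¬p ∧ □¬◇p) fails. ✗
w3: successors {w0}; ¬p ∧ □¬◇p there: w0:T. ✓
— 1 world.

3 and 1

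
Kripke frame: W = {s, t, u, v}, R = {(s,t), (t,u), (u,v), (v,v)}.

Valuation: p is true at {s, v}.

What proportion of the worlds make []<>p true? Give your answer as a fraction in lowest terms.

3/4

s: successors {t}; <>p there: t:F. ✗
t: successors {u}; <>p there: u:T. ✓
u: successors {v}; <>p there: v:T. ✓
v: successors {v}; <>p there: v:T. ✓
That's 3 of 4 worlds, so 3/4.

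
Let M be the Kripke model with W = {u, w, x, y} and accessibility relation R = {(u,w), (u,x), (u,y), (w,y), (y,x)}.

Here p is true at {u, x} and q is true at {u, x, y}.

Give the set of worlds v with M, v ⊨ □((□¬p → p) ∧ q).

{w, x, y}

u: successors {w, x, y}; (□¬p → p) ∧ q there: w:F, x:T, y:T. ✗
w: successors {y}; (□¬p → p) ∧ q there: y:T. ✓
x: no successors, so □((□¬p → p) ∧ q) holds vacuously. ✓
y: successors {x}; (□¬p → p) ∧ q there: x:T. ✓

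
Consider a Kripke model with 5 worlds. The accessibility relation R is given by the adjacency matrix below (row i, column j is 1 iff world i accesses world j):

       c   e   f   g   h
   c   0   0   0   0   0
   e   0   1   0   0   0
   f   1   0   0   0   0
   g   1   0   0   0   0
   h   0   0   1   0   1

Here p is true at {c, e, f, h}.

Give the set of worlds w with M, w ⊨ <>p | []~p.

c: <>p is F, []~p is T. ✓
e: <>p is T, []~p is F. ✓
f: <>p is T, []~p is F. ✓
g: <>p is T, []~p is F. ✓
h: <>p is T, []~p is F. ✓

{c, e, f, g, h}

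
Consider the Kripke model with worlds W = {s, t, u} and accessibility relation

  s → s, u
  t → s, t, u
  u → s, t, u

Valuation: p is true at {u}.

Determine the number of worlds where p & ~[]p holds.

s: p is F, ~[]p is T. ✗
t: p is F, ~[]p is T. ✗
u: p is T, ~[]p is T. ✓
Satisfying worlds: {u}.

1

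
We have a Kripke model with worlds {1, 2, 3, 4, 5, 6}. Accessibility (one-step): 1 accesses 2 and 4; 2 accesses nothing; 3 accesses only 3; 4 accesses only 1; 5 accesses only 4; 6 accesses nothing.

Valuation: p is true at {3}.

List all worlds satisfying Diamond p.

1: successors {2, 4}; p there: 2:F, 4:F. ✗
2: no successors, so Diamond p fails. ✗
3: successors {3}; p there: 3:T. ✓
4: successors {1}; p there: 1:F. ✗
5: successors {4}; p there: 4:F. ✗
6: no successors, so Diamond p fails. ✗

{3}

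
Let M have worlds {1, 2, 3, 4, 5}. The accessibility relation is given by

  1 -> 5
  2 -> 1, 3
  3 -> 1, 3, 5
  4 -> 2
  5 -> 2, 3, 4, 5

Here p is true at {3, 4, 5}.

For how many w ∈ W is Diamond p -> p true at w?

1: Diamond p is T, p is F. ✗
2: Diamond p is T, p is F. ✗
3: Diamond p is T, p is T. ✓
4: Diamond p is F, p is T. ✓
5: Diamond p is T, p is T. ✓
Satisfying worlds: {3, 4, 5}.

3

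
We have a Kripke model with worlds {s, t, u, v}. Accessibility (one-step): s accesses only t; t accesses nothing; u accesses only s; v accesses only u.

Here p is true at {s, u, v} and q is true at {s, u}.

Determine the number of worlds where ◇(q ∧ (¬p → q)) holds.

s: successors {t}; q ∧ (¬p → q) there: t:F. ✗
t: no successors, so ◇(q ∧ (¬p → q)) fails. ✗
u: successors {s}; q ∧ (¬p → q) there: s:T. ✓
v: successors {u}; q ∧ (¬p → q) there: u:T. ✓
Satisfying worlds: {u, v}.

2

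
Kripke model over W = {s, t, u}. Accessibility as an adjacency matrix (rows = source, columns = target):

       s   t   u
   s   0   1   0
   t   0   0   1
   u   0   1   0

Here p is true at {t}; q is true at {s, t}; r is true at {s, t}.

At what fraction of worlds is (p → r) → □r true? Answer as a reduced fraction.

2/3

s: p → r is T, □r is T. ✓
t: p → r is T, □r is F. ✗
u: p → r is T, □r is T. ✓
That's 2 of 3 worlds, so 2/3.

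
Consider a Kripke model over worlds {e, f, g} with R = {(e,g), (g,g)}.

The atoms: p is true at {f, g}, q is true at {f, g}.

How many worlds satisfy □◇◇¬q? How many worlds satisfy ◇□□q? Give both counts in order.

For □◇◇¬q:
e: successors {g}; ◇◇¬q there: g:F. ✗
f: no successors, so □◇◇¬q holds vacuously. ✓
g: successors {g}; ◇◇¬q there: g:F. ✗
— 1 world.
For ◇□□q:
e: successors {g}; □□q there: g:T. ✓
f: no successors, so ◇□□q fails. ✗
g: successors {g}; □□q there: g:T. ✓
— 2 worlds.

1 and 2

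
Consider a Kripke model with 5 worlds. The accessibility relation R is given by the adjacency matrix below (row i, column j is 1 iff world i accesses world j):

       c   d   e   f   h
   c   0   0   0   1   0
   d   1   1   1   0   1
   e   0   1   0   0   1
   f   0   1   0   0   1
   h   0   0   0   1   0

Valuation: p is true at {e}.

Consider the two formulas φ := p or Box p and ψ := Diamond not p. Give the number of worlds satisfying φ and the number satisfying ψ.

For p or Box p:
c: p is F, Box p is F. ✗
d: p is F, Box p is F. ✗
e: p is T, Box p is F. ✓
f: p is F, Box p is F. ✗
h: p is F, Box p is F. ✗
— 1 world.
For Diamond not p:
c: successors {f}; not p there: f:T. ✓
d: successors {c, d, e, h}; not p there: c:T, d:T, e:F, h:T. ✓
e: successors {d, h}; not p there: d:T, h:T. ✓
f: successors {d, h}; not p there: d:T, h:T. ✓
h: successors {f}; not p there: f:T. ✓
— 5 worlds.

1 and 5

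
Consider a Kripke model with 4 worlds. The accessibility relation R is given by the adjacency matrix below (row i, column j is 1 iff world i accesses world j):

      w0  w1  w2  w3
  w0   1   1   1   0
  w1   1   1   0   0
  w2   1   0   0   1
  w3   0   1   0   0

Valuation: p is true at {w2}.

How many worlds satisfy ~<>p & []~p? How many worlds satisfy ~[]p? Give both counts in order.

For ~<>p & []~p:
w0: ~<>p is F, []~p is F. ✗
w1: ~<>p is T, []~p is T. ✓
w2: ~<>p is T, []~p is T. ✓
w3: ~<>p is T, []~p is T. ✓
— 3 worlds.
For ~[]p:
w0: []p is F. ✓
w1: []p is F. ✓
w2: []p is F. ✓
w3: []p is F. ✓
— 4 worlds.

3 and 4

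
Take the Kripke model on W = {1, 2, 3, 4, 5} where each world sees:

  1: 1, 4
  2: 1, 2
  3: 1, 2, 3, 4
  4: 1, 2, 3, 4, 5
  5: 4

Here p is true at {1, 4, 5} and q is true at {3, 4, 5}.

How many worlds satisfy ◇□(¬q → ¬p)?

1

1: successors {1, 4}; □(¬q → ¬p) there: 1:F, 4:F. ✗
2: successors {1, 2}; □(¬q → ¬p) there: 1:F, 2:F. ✗
3: successors {1, 2, 3, 4}; □(¬q → ¬p) there: 1:F, 2:F, 3:F, 4:F. ✗
4: successors {1, 2, 3, 4, 5}; □(¬q → ¬p) there: 1:F, 2:F, 3:F, 4:F, 5:T. ✓
5: successors {4}; □(¬q → ¬p) there: 4:F. ✗
Satisfying worlds: {4}.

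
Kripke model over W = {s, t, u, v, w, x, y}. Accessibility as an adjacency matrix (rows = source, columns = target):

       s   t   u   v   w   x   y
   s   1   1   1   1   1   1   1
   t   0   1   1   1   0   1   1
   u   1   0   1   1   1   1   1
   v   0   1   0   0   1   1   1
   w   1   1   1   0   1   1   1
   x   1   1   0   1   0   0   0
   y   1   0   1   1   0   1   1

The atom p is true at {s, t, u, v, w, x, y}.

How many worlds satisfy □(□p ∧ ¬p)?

s: successors {s, t, u, v, w, x, y}; □p ∧ ¬p there: s:F, t:F, u:F, v:F, w:F, x:F, y:F. ✗
t: successors {t, u, v, x, y}; □p ∧ ¬p there: t:F, u:F, v:F, x:F, y:F. ✗
u: successors {s, u, v, w, x, y}; □p ∧ ¬p there: s:F, u:F, v:F, w:F, x:F, y:F. ✗
v: successors {t, w, x, y}; □p ∧ ¬p there: t:F, w:F, x:F, y:F. ✗
w: successors {s, t, u, w, x, y}; □p ∧ ¬p there: s:F, t:F, u:F, w:F, x:F, y:F. ✗
x: successors {s, t, v}; □p ∧ ¬p there: s:F, t:F, v:F. ✗
y: successors {s, u, v, x, y}; □p ∧ ¬p there: s:F, u:F, v:F, x:F, y:F. ✗
Satisfying worlds: ∅.

0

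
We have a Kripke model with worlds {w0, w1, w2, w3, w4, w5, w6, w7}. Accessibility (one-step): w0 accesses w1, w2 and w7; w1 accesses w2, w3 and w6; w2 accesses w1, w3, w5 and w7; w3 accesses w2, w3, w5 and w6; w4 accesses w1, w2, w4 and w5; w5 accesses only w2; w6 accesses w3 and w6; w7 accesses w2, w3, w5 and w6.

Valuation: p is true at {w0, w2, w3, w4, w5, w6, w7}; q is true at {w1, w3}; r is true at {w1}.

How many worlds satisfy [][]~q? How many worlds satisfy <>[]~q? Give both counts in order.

For [][]~q:
w0: successors {w1, w2, w7}; []~q there: w1:F, w2:F, w7:F. ✗
w1: successors {w2, w3, w6}; []~q there: w2:F, w3:F, w6:F. ✗
w2: successors {w1, w3, w5, w7}; []~q there: w1:F, w3:F, w5:T, w7:F. ✗
w3: successors {w2, w3, w5, w6}; []~q there: w2:F, w3:F, w5:T, w6:F. ✗
w4: successors {w1, w2, w4, w5}; []~q there: w1:F, w2:F, w4:F, w5:T. ✗
w5: successors {w2}; []~q there: w2:F. ✗
w6: successors {w3, w6}; []~q there: w3:F, w6:F. ✗
w7: successors {w2, w3, w5, w6}; []~q there: w2:F, w3:F, w5:T, w6:F. ✗
— 0 worlds.
For <>[]~q:
w0: successors {w1, w2, w7}; []~q there: w1:F, w2:F, w7:F. ✗
w1: successors {w2, w3, w6}; []~q there: w2:F, w3:F, w6:F. ✗
w2: successors {w1, w3, w5, w7}; []~q there: w1:F, w3:F, w5:T, w7:F. ✓
w3: successors {w2, w3, w5, w6}; []~q there: w2:F, w3:F, w5:T, w6:F. ✓
w4: successors {w1, w2, w4, w5}; []~q there: w1:F, w2:F, w4:F, w5:T. ✓
w5: successors {w2}; []~q there: w2:F. ✗
w6: successors {w3, w6}; []~q there: w3:F, w6:F. ✗
w7: successors {w2, w3, w5, w6}; []~q there: w2:F, w3:F, w5:T, w6:F. ✓
— 4 worlds.

0 and 4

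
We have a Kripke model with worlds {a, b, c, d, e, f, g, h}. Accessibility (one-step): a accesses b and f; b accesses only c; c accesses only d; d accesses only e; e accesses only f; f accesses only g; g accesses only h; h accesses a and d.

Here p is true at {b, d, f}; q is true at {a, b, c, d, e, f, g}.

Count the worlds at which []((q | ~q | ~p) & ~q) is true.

a: successors {b, f}; (q | ~q | ~p) & ~q there: b:F, f:F. ✗
b: successors {c}; (q | ~q | ~p) & ~q there: c:F. ✗
c: successors {d}; (q | ~q | ~p) & ~q there: d:F. ✗
d: successors {e}; (q | ~q | ~p) & ~q there: e:F. ✗
e: successors {f}; (q | ~q | ~p) & ~q there: f:F. ✗
f: successors {g}; (q | ~q | ~p) & ~q there: g:F. ✗
g: successors {h}; (q | ~q | ~p) & ~q there: h:T. ✓
h: successors {a, d}; (q | ~q | ~p) & ~q there: a:F, d:F. ✗
Satisfying worlds: {g}.

1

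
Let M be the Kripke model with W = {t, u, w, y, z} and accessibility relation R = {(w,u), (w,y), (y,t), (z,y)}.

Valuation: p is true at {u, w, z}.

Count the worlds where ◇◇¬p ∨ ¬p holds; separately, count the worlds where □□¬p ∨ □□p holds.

4 and 5

For ◇◇¬p ∨ ¬p:
t: ◇◇¬p is F, ¬p is T. ✓
u: ◇◇¬p is F, ¬p is F. ✗
w: ◇◇¬p is T, ¬p is F. ✓
y: ◇◇¬p is F, ¬p is T. ✓
z: ◇◇¬p is T, ¬p is F. ✓
— 4 worlds.
For □□¬p ∨ □□p:
t: □□¬p is T, □□p is T. ✓
u: □□¬p is T, □□p is T. ✓
w: □□¬p is T, □□p is F. ✓
y: □□¬p is T, □□p is T. ✓
z: □□¬p is T, □□p is F. ✓
— 5 worlds.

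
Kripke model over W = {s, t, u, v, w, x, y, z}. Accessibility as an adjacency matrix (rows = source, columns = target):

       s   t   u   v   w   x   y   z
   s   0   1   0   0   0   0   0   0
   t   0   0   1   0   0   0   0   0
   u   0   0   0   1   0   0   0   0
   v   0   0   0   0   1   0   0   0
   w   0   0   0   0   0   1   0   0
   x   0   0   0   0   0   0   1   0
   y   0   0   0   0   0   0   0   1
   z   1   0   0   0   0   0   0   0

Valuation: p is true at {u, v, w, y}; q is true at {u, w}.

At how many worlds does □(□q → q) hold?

6

s: successors {t}; □q → q there: t:F. ✗
t: successors {u}; □q → q there: u:T. ✓
u: successors {v}; □q → q there: v:F. ✗
v: successors {w}; □q → q there: w:T. ✓
w: successors {x}; □q → q there: x:T. ✓
x: successors {y}; □q → q there: y:T. ✓
y: successors {z}; □q → q there: z:T. ✓
z: successors {s}; □q → q there: s:T. ✓
Satisfying worlds: {t, v, w, x, y, z}.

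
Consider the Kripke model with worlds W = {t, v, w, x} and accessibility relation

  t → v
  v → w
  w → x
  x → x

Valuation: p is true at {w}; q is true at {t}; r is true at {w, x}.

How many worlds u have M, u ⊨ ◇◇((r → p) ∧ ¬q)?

1

t: successors {v}; ◇((r → p) ∧ ¬q) there: v:T. ✓
v: successors {w}; ◇((r → p) ∧ ¬q) there: w:F. ✗
w: successors {x}; ◇((r → p) ∧ ¬q) there: x:F. ✗
x: successors {x}; ◇((r → p) ∧ ¬q) there: x:F. ✗
Satisfying worlds: {t}.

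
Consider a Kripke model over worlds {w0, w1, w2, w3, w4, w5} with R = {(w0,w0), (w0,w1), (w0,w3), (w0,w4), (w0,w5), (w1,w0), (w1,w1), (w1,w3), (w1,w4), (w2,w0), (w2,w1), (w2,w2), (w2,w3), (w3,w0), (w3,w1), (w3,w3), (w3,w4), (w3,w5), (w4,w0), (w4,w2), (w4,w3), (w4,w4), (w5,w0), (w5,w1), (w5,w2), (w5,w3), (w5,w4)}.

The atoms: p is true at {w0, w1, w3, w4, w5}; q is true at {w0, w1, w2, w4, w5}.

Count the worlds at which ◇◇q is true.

w0: successors {w0, w1, w3, w4, w5}; ◇q there: w0:T, w1:T, w3:T, w4:T, w5:T. ✓
w1: successors {w0, w1, w3, w4}; ◇q there: w0:T, w1:T, w3:T, w4:T. ✓
w2: successors {w0, w1, w2, w3}; ◇q there: w0:T, w1:T, w2:T, w3:T. ✓
w3: successors {w0, w1, w3, w4, w5}; ◇q there: w0:T, w1:T, w3:T, w4:T, w5:T. ✓
w4: successors {w0, w2, w3, w4}; ◇q there: w0:T, w2:T, w3:T, w4:T. ✓
w5: successors {w0, w1, w2, w3, w4}; ◇q there: w0:T, w1:T, w2:T, w3:T, w4:T. ✓
Satisfying worlds: {w0, w1, w2, w3, w4, w5}.

6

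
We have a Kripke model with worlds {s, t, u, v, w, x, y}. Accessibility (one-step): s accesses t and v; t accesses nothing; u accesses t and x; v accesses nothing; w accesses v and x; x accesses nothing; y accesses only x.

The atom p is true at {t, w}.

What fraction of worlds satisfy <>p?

2/7

s: successors {t, v}; p there: t:T, v:F. ✓
t: no successors, so <>p fails. ✗
u: successors {t, x}; p there: t:T, x:F. ✓
v: no successors, so <>p fails. ✗
w: successors {v, x}; p there: v:F, x:F. ✗
x: no successors, so <>p fails. ✗
y: successors {x}; p there: x:F. ✗
That's 2 of 7 worlds, so 2/7.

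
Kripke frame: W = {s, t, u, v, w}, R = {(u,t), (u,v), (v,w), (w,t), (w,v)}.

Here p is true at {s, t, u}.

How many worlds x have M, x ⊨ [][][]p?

2

s: no successors, so [][][]p holds vacuously. ✓
t: no successors, so [][][]p holds vacuously. ✓
u: successors {t, v}; [][]p there: t:T, v:F. ✗
v: successors {w}; [][]p there: w:F. ✗
w: successors {t, v}; [][]p there: t:T, v:F. ✗
Satisfying worlds: {s, t}.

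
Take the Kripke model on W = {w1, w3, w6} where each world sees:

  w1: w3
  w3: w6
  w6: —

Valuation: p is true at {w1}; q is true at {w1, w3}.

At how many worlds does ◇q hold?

1

w1: successors {w3}; q there: w3:T. ✓
w3: successors {w6}; q there: w6:F. ✗
w6: no successors, so ◇q fails. ✗
Satisfying worlds: {w1}.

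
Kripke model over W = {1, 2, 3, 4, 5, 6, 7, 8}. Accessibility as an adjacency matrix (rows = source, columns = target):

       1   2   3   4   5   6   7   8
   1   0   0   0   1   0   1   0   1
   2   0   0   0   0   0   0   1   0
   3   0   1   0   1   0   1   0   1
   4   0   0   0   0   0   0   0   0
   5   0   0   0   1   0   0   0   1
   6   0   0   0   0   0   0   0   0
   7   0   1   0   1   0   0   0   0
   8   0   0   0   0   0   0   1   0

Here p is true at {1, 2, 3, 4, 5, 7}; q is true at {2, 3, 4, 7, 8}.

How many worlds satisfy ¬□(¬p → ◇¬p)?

3

1: □(¬p → ◇¬p) is F. ✓
2: □(¬p → ◇¬p) is T. ✗
3: □(¬p → ◇¬p) is F. ✓
4: □(¬p → ◇¬p) is T. ✗
5: □(¬p → ◇¬p) is F. ✓
6: □(¬p → ◇¬p) is T. ✗
7: □(¬p → ◇¬p) is T. ✗
8: □(¬p → ◇¬p) is T. ✗
Satisfying worlds: {1, 3, 5}.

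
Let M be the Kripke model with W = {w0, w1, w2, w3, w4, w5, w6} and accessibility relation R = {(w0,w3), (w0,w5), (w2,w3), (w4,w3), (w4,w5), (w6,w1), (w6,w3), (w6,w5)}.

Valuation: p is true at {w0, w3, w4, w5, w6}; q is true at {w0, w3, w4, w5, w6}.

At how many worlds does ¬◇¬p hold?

w0: ◇¬p is F. ✓
w1: ◇¬p is F. ✓
w2: ◇¬p is F. ✓
w3: ◇¬p is F. ✓
w4: ◇¬p is F. ✓
w5: ◇¬p is F. ✓
w6: ◇¬p is T. ✗
Satisfying worlds: {w0, w1, w2, w3, w4, w5}.

6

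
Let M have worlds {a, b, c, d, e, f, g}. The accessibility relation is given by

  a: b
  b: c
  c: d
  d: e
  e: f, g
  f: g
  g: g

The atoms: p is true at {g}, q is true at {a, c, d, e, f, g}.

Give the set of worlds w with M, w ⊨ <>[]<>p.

a: successors {b}; []<>p there: b:F. ✗
b: successors {c}; []<>p there: c:F. ✗
c: successors {d}; []<>p there: d:T. ✓
d: successors {e}; []<>p there: e:T. ✓
e: successors {f, g}; []<>p there: f:T, g:T. ✓
f: successors {g}; []<>p there: g:T. ✓
g: successors {g}; []<>p there: g:T. ✓

{c, d, e, f, g}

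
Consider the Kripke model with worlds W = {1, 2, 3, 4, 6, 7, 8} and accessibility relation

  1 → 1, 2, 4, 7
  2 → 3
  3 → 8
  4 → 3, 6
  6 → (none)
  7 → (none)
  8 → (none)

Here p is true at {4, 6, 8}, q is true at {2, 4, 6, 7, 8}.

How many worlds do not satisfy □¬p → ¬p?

2

1: □¬p is F, ¬p is T. ✓
2: □¬p is T, ¬p is T. ✓
3: □¬p is F, ¬p is T. ✓
4: □¬p is F, ¬p is F. ✓
6: □¬p is T, ¬p is F. ✗
7: □¬p is T, ¬p is T. ✓
8: □¬p is T, ¬p is F. ✗
Satisfying worlds: {1, 2, 3, 4, 7}.
So □¬p → ¬p fails at the other 2 worlds.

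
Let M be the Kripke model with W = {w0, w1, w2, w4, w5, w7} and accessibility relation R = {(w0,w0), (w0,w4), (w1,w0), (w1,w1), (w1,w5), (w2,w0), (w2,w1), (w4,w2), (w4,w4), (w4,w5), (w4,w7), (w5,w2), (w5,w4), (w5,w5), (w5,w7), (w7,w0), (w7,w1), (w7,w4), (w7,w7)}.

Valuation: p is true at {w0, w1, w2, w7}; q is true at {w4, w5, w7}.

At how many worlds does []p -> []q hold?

5

w0: []p is F, []q is F. ✓
w1: []p is F, []q is F. ✓
w2: []p is T, []q is F. ✗
w4: []p is F, []q is F. ✓
w5: []p is F, []q is F. ✓
w7: []p is F, []q is F. ✓
Satisfying worlds: {w0, w1, w4, w5, w7}.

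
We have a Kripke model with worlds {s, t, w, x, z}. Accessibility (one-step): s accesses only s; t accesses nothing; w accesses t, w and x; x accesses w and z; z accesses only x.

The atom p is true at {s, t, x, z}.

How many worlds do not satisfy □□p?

s: successors {s}; □p there: s:T. ✓
t: no successors, so □□p holds vacuously. ✓
w: successors {t, w, x}; □p there: t:T, w:F, x:F. ✗
x: successors {w, z}; □p there: w:F, z:T. ✗
z: successors {x}; □p there: x:F. ✗
Satisfying worlds: {s, t}.
So □□p fails at the other 3 worlds.

3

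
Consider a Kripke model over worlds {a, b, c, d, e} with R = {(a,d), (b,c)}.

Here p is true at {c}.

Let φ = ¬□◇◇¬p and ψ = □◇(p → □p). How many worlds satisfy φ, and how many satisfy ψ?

For ¬□◇◇¬p:
a: □◇◇¬p is F. ✓
b: □◇◇¬p is F. ✓
c: □◇◇¬p is T. ✗
d: □◇◇¬p is T. ✗
e: □◇◇¬p is T. ✗
— 2 worlds.
For □◇(p → □p):
a: successors {d}; ◇(p → □p) there: d:F. ✗
b: successors {c}; ◇(p → □p) there: c:F. ✗
c: no successors, so □◇(p → □p) holds vacuously. ✓
d: no successors, so □◇(p → □p) holds vacuously. ✓
e: no successors, so □◇(p → □p) holds vacuously. ✓
— 3 worlds.

2 and 3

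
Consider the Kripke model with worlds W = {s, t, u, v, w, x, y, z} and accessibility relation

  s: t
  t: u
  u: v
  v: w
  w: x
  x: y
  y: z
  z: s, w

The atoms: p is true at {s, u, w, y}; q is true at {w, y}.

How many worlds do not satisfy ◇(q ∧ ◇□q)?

s: successors {t}; q ∧ ◇□q there: t:F. ✗
t: successors {u}; q ∧ ◇□q there: u:F. ✗
u: successors {v}; q ∧ ◇□q there: v:F. ✗
v: successors {w}; q ∧ ◇□q there: w:T. ✓
w: successors {x}; q ∧ ◇□q there: x:F. ✗
x: successors {y}; q ∧ ◇□q there: y:F. ✗
y: successors {z}; q ∧ ◇□q there: z:F. ✗
z: successors {s, w}; q ∧ ◇□q there: s:F, w:T. ✓
Satisfying worlds: {v, z}.
So ◇(q ∧ ◇□q) fails at the other 6 worlds.

6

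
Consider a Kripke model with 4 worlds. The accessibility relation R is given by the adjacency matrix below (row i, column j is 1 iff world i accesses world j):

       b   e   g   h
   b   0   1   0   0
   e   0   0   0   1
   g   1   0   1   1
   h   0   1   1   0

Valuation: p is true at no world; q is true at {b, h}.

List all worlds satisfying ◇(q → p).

{b, g, h}

b: successors {e}; q → p there: e:T. ✓
e: successors {h}; q → p there: h:F. ✗
g: successors {b, g, h}; q → p there: b:F, g:T, h:F. ✓
h: successors {e, g}; q → p there: e:T, g:T. ✓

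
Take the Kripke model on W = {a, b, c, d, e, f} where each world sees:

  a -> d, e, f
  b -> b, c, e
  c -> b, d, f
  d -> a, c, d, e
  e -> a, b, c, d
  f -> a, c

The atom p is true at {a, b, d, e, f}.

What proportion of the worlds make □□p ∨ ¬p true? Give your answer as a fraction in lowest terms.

1/3

a: □□p is F, ¬p is F. ✗
b: □□p is F, ¬p is F. ✗
c: □□p is F, ¬p is T. ✓
d: □□p is F, ¬p is F. ✗
e: □□p is F, ¬p is F. ✗
f: □□p is T, ¬p is F. ✓
That's 2 of 6 worlds, so 2/6 = 1/3.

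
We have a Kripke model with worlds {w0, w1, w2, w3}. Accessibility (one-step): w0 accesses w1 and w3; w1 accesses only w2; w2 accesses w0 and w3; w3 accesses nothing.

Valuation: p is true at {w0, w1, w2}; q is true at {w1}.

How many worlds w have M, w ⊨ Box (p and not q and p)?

w0: successors {w1, w3}; p and not q and p there: w1:F, w3:F. ✗
w1: successors {w2}; p and not q and p there: w2:T. ✓
w2: successors {w0, w3}; p and not q and p there: w0:T, w3:F. ✗
w3: no successors, so Box (p and not q and p) holds vacuously. ✓
Satisfying worlds: {w1, w3}.

2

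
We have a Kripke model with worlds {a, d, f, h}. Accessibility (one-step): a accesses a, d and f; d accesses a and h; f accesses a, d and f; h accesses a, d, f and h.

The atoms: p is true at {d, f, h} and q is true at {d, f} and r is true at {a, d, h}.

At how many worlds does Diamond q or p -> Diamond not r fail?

a: Diamond q or p is T, Diamond not r is T. ✓
d: Diamond q or p is T, Diamond not r is F. ✗
f: Diamond q or p is T, Diamond not r is T. ✓
h: Diamond q or p is T, Diamond not r is T. ✓
Satisfying worlds: {a, f, h}.
So Diamond q or p -> Diamond not r fails at the other 1 world.

1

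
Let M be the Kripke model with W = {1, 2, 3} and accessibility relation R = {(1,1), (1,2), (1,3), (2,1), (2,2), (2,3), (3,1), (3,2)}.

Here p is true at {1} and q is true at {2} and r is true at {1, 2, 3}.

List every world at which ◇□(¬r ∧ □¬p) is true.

∅

1: successors {1, 2, 3}; □(¬r ∧ □¬p) there: 1:F, 2:F, 3:F. ✗
2: successors {1, 2, 3}; □(¬r ∧ □¬p) there: 1:F, 2:F, 3:F. ✗
3: successors {1, 2}; □(¬r ∧ □¬p) there: 1:F, 2:F. ✗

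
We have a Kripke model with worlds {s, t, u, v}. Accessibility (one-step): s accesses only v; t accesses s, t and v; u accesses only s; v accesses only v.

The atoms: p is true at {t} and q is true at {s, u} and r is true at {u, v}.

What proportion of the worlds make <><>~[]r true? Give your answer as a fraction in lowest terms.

1/4

s: successors {v}; <>~[]r there: v:F. ✗
t: successors {s, t, v}; <>~[]r there: s:F, t:T, v:F. ✓
u: successors {s}; <>~[]r there: s:F. ✗
v: successors {v}; <>~[]r there: v:F. ✗
That's 1 of 4 worlds, so 1/4.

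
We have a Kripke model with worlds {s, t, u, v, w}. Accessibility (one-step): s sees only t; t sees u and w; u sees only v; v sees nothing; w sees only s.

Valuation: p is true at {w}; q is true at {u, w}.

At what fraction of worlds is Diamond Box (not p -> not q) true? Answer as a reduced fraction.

3/5

s: successors {t}; Box (not p -> not q) there: t:F. ✗
t: successors {u, w}; Box (not p -> not q) there: u:T, w:T. ✓
u: successors {v}; Box (not p -> not q) there: v:T. ✓
v: no successors, so Diamond Box (not p -> not q) fails. ✗
w: successors {s}; Box (not p -> not q) there: s:T. ✓
That's 3 of 5 worlds, so 3/5.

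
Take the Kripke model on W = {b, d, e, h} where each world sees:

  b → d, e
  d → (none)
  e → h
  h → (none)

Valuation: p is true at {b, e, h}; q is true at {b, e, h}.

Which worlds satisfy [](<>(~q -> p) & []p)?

b: successors {d, e}; <>(~q -> p) & []p there: d:F, e:T. ✗
d: no successors, so [](<>(~q -> p) & []p) holds vacuously. ✓
e: successors {h}; <>(~q -> p) & []p there: h:F. ✗
h: no successors, so [](<>(~q -> p) & []p) holds vacuously. ✓

{d, h}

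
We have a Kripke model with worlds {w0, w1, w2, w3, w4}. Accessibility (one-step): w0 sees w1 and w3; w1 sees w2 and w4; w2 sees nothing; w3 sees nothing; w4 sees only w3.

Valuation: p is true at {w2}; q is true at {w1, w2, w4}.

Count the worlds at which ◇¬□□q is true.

w0: successors {w1, w3}; ¬□□q there: w1:T, w3:F. ✓
w1: successors {w2, w4}; ¬□□q there: w2:F, w4:F. ✗
w2: no successors, so ◇¬□□q fails. ✗
w3: no successors, so ◇¬□□q fails. ✗
w4: successors {w3}; ¬□□q there: w3:F. ✗
Satisfying worlds: {w0}.

1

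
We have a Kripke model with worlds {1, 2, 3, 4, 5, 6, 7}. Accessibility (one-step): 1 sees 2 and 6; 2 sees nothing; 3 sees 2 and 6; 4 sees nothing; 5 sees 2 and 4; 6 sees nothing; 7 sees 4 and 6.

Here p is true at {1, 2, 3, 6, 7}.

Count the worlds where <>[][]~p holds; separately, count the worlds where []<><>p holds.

4 and 3

For <>[][]~p:
1: successors {2, 6}; [][]~p there: 2:T, 6:T. ✓
2: no successors, so <>[][]~p fails. ✗
3: successors {2, 6}; [][]~p there: 2:T, 6:T. ✓
4: no successors, so <>[][]~p fails. ✗
5: successors {2, 4}; [][]~p there: 2:T, 4:T. ✓
6: no successors, so <>[][]~p fails. ✗
7: successors {4, 6}; [][]~p there: 4:T, 6:T. ✓
— 4 worlds.
For []<><>p:
1: successors {2, 6}; <><>p there: 2:F, 6:F. ✗
2: no successors, so []<><>p holds vacuously. ✓
3: successors {2, 6}; <><>p there: 2:F, 6:F. ✗
4: no successors, so []<><>p holds vacuously. ✓
5: successors {2, 4}; <><>p there: 2:F, 4:F. ✗
6: no successors, so []<><>p holds vacuously. ✓
7: successors {4, 6}; <><>p there: 4:F, 6:F. ✗
— 3 worlds.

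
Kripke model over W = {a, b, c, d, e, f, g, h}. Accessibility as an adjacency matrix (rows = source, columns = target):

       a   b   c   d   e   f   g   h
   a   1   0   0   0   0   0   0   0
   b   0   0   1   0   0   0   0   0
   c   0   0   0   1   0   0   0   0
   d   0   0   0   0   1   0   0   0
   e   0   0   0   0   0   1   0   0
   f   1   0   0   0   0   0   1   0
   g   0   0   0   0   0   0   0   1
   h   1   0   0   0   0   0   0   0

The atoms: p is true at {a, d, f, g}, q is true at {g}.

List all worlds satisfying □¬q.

{a, b, c, d, e, g, h}

a: successors {a}; ¬q there: a:T. ✓
b: successors {c}; ¬q there: c:T. ✓
c: successors {d}; ¬q there: d:T. ✓
d: successors {e}; ¬q there: e:T. ✓
e: successors {f}; ¬q there: f:T. ✓
f: successors {a, g}; ¬q there: a:T, g:F. ✗
g: successors {h}; ¬q there: h:T. ✓
h: successors {a}; ¬q there: a:T. ✓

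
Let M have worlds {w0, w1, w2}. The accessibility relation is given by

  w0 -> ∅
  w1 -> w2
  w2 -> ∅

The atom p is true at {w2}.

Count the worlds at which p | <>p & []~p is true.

1

w0: p is F, <>p & []~p is F. ✗
w1: p is F, <>p & []~p is F. ✗
w2: p is T, <>p & []~p is F. ✓
Satisfying worlds: {w2}.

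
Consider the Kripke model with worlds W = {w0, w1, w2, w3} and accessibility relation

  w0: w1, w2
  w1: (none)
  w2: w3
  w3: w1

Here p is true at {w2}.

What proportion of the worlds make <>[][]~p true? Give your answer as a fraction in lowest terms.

w0: successors {w1, w2}; [][]~p there: w1:T, w2:T. ✓
w1: no successors, so <>[][]~p fails. ✗
w2: successors {w3}; [][]~p there: w3:T. ✓
w3: successors {w1}; [][]~p there: w1:T. ✓
That's 3 of 4 worlds, so 3/4.

3/4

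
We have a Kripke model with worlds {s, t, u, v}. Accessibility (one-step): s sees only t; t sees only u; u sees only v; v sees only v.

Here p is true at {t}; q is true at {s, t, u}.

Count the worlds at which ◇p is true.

1

s: successors {t}; p there: t:T. ✓
t: successors {u}; p there: u:F. ✗
u: successors {v}; p there: v:F. ✗
v: successors {v}; p there: v:F. ✗
Satisfying worlds: {s}.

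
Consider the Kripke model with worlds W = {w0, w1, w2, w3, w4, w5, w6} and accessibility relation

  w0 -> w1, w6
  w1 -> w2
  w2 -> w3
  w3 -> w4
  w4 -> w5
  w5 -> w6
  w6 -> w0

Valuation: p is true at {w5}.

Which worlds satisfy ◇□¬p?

{w0, w1, w2, w4, w5, w6}

w0: successors {w1, w6}; □¬p there: w1:T, w6:T. ✓
w1: successors {w2}; □¬p there: w2:T. ✓
w2: successors {w3}; □¬p there: w3:T. ✓
w3: successors {w4}; □¬p there: w4:F. ✗
w4: successors {w5}; □¬p there: w5:T. ✓
w5: successors {w6}; □¬p there: w6:T. ✓
w6: successors {w0}; □¬p there: w0:T. ✓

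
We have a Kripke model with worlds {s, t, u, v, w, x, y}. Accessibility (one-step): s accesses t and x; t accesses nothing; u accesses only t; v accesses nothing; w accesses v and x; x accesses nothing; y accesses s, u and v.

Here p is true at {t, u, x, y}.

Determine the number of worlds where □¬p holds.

3

s: successors {t, x}; ¬p there: t:F, x:F. ✗
t: no successors, so □¬p holds vacuously. ✓
u: successors {t}; ¬p there: t:F. ✗
v: no successors, so □¬p holds vacuously. ✓
w: successors {v, x}; ¬p there: v:T, x:F. ✗
x: no successors, so □¬p holds vacuously. ✓
y: successors {s, u, v}; ¬p there: s:T, u:F, v:T. ✗
Satisfying worlds: {t, v, x}.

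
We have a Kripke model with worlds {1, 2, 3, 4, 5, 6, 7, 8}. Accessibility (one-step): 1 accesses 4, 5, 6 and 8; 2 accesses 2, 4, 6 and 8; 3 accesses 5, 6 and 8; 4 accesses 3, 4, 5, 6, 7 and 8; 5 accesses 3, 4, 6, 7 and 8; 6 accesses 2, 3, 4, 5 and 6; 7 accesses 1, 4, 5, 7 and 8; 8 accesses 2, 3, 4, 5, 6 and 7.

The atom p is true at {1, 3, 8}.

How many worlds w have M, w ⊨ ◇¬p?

1: successors {4, 5, 6, 8}; ¬p there: 4:T, 5:T, 6:T, 8:F. ✓
2: successors {2, 4, 6, 8}; ¬p there: 2:T, 4:T, 6:T, 8:F. ✓
3: successors {5, 6, 8}; ¬p there: 5:T, 6:T, 8:F. ✓
4: successors {3, 4, 5, 6, 7, 8}; ¬p there: 3:F, 4:T, 5:T, 6:T, 7:T, 8:F. ✓
5: successors {3, 4, 6, 7, 8}; ¬p there: 3:F, 4:T, 6:T, 7:T, 8:F. ✓
6: successors {2, 3, 4, 5, 6}; ¬p there: 2:T, 3:F, 4:T, 5:T, 6:T. ✓
7: successors {1, 4, 5, 7, 8}; ¬p there: 1:F, 4:T, 5:T, 7:T, 8:F. ✓
8: successors {2, 3, 4, 5, 6, 7}; ¬p there: 2:T, 3:F, 4:T, 5:T, 6:T, 7:T. ✓
Satisfying worlds: {1, 2, 3, 4, 5, 6, 7, 8}.

8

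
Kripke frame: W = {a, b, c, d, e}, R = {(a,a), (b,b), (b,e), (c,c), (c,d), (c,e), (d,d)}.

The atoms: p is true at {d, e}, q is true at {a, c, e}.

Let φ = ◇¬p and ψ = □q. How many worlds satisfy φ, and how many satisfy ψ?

For ◇¬p:
a: successors {a}; ¬p there: a:T. ✓
b: successors {b, e}; ¬p there: b:T, e:F. ✓
c: successors {c, d, e}; ¬p there: c:T, d:F, e:F. ✓
d: successors {d}; ¬p there: d:F. ✗
e: no successors, so ◇¬p fails. ✗
— 3 worlds.
For □q:
a: successors {a}; q there: a:T. ✓
b: successors {b, e}; q there: b:F, e:T. ✗
c: successors {c, d, e}; q there: c:T, d:F, e:T. ✗
d: successors {d}; q there: d:F. ✗
e: no successors, so □q holds vacuously. ✓
— 2 worlds.

3 and 2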